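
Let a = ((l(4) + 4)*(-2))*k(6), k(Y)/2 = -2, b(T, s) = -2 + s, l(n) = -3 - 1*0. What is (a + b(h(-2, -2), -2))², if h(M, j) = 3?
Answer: 16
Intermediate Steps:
l(n) = -3 (l(n) = -3 + 0 = -3)
k(Y) = -4 (k(Y) = 2*(-2) = -4)
a = 8 (a = ((-3 + 4)*(-2))*(-4) = (1*(-2))*(-4) = -2*(-4) = 8)
(a + b(h(-2, -2), -2))² = (8 + (-2 - 2))² = (8 - 4)² = 4² = 16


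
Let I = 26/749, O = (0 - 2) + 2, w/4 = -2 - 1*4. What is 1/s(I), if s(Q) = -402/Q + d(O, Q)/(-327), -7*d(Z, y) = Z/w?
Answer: -13/150549 ≈ -8.6351e-5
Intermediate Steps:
w = -24 (w = 4*(-2 - 1*4) = 4*(-2 - 4) = 4*(-6) = -24)
O = 0 (O = -2 + 2 = 0)
d(Z, y) = Z/168 (d(Z, y) = -Z/(7*(-24)) = -Z*(-1)/(7*24) = -(-1)*Z/168 = Z/168)
I = 26/749 (I = 26*(1/749) = 26/749 ≈ 0.034713)
s(Q) = -402/Q (s(Q) = -402/Q + ((1/168)*0)/(-327) = -402/Q + 0*(-1/327) = -402/Q + 0 = -402/Q)
1/s(I) = 1/(-402/26/749) = 1/(-402*749/26) = 1/(-150549/13) = -13/150549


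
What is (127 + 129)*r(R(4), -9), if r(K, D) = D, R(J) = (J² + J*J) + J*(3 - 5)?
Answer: -2304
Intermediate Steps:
R(J) = -2*J + 2*J² (R(J) = (J² + J²) + J*(-2) = 2*J² - 2*J = -2*J + 2*J²)
(127 + 129)*r(R(4), -9) = (127 + 129)*(-9) = 256*(-9) = -2304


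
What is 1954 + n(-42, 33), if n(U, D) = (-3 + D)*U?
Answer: 694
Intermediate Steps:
n(U, D) = U*(-3 + D)
1954 + n(-42, 33) = 1954 - 42*(-3 + 33) = 1954 - 42*30 = 1954 - 1260 = 694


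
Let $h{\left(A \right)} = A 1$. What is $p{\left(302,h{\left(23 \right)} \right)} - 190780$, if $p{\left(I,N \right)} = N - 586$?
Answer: $-191343$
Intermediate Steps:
$h{\left(A \right)} = A$
$p{\left(I,N \right)} = -586 + N$
$p{\left(302,h{\left(23 \right)} \right)} - 190780 = \left(-586 + 23\right) - 190780 = -563 - 190780 = -191343$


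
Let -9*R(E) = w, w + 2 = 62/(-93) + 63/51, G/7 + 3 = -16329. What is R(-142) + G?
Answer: -52474643/459 ≈ -1.1432e+5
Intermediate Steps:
G = -114324 (G = -21 + 7*(-16329) = -21 - 114303 = -114324)
w = -73/51 (w = -2 + (62/(-93) + 63/51) = -2 + (62*(-1/93) + 63*(1/51)) = -2 + (-2/3 + 21/17) = -2 + 29/51 = -73/51 ≈ -1.4314)
R(E) = 73/459 (R(E) = -1/9*(-73/51) = 73/459)
R(-142) + G = 73/459 - 114324 = -52474643/459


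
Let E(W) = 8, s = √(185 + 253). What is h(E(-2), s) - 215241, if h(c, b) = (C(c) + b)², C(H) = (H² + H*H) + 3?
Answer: -197642 + 262*√438 ≈ -1.9216e+5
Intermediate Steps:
C(H) = 3 + 2*H² (C(H) = (H² + H²) + 3 = 2*H² + 3 = 3 + 2*H²)
s = √438 ≈ 20.928
h(c, b) = (3 + b + 2*c²)² (h(c, b) = ((3 + 2*c²) + b)² = (3 + b + 2*c²)²)
h(E(-2), s) - 215241 = (3 + √438 + 2*8²)² - 215241 = (3 + √438 + 2*64)² - 215241 = (3 + √438 + 128)² - 215241 = (131 + √438)² - 215241 = -215241 + (131 + √438)²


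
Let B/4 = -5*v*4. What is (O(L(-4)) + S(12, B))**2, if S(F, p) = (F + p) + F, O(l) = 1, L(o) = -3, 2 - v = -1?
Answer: 46225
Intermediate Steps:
v = 3 (v = 2 - 1*(-1) = 2 + 1 = 3)
B = -240 (B = 4*(-5*3*4) = 4*(-15*4) = 4*(-60) = -240)
S(F, p) = p + 2*F
(O(L(-4)) + S(12, B))**2 = (1 + (-240 + 2*12))**2 = (1 + (-240 + 24))**2 = (1 - 216)**2 = (-215)**2 = 46225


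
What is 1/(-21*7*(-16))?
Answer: 1/2352 ≈ 0.00042517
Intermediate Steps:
1/(-21*7*(-16)) = 1/(-147*(-16)) = 1/2352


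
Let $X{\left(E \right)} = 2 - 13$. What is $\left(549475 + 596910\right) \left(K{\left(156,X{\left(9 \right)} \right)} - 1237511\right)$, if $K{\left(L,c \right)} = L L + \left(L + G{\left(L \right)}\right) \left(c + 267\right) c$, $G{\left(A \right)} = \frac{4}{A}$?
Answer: $- \frac{73883578946225}{39} \approx -1.8944 \cdot 10^{12}$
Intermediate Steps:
$X{\left(E \right)} = -11$
$K{\left(L,c \right)} = L^{2} + c \left(267 + c\right) \left(L + \frac{4}{L}\right)$ ($K{\left(L,c \right)} = L L + \left(L + \frac{4}{L}\right) \left(c + 267\right) c = L^{2} + \left(L + \frac{4}{L}\right) \left(267 + c\right) c = L^{2} + \left(267 + c\right) \left(L + \frac{4}{L}\right) c = L^{2} + c \left(267 + c\right) \left(L + \frac{4}{L}\right)$)
$\left(549475 + 596910\right) \left(K{\left(156,X{\left(9 \right)} \right)} - 1237511\right) = \left(549475 + 596910\right) \left(\frac{4 \left(-11\right)^{2} + 1068 \left(-11\right) + 156^{2} \left(156 + \left(-11\right)^{2} + 267 \left(-11\right)\right)}{156} - 1237511\right) = 1146385 \left(\frac{4 \cdot 121 - 11748 + 24336 \left(156 + 121 - 2937\right)}{156} - 1237511\right) = 1146385 \left(\frac{484 - 11748 + 24336 \left(-2660\right)}{156} - 1237511\right) = 1146385 \left(\frac{484 - 11748 - 64733760}{156} - 1237511\right) = 1146385 \left(\frac{1}{156} \left(-64745024\right) - 1237511\right) = 1146385 \left(- \frac{16186256}{39} - 1237511\right) = 1146385 \left(- \frac{64449185}{39}\right) = - \frac{73883578946225}{39}$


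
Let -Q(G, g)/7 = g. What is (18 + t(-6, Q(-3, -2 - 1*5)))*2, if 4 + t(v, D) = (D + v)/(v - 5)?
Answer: 222/11 ≈ 20.182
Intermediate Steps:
Q(G, g) = -7*g
t(v, D) = -4 + (D + v)/(-5 + v) (t(v, D) = -4 + (D + v)/(v - 5) = -4 + (D + v)/(-5 + v))
(18 + t(-6, Q(-3, -2 - 1*5)))*2 = (18 + (20 - 7*(-2 - 1*5) - 3*(-6))/(-5 - 6))*2 = (18 + (20 - 7*(-2 - 5) + 18)/(-11))*2 = (18 - (20 - 7*(-7) + 18)/11)*2 = (18 - (20 + 49 + 18)/11)*2 = (18 - 1/11*87)*2 = (18 - 87/11)*2 = (111/11)*2 = 222/11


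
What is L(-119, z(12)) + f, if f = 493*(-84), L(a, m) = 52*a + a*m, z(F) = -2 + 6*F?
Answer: -55930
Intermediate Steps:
f = -41412
L(-119, z(12)) + f = -119*(52 + (-2 + 6*12)) - 41412 = -119*(52 + (-2 + 72)) - 41412 = -119*(52 + 70) - 41412 = -119*122 - 41412 = -14518 - 41412 = -55930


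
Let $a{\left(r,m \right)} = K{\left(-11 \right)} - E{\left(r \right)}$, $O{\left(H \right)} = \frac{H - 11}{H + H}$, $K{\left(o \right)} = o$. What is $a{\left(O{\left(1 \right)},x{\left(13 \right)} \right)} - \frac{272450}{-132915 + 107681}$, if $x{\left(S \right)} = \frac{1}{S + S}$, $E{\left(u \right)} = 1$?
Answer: $- \frac{15179}{12617} \approx -1.2031$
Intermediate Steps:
$O{\left(H \right)} = \frac{-11 + H}{2 H}$
$x{\left(S \right)} = \frac{1}{2 S}$
$a{\left(r,m \right)} = -12$ ($a{\left(r,m \right)} = -11 - 1 = -12$)
$a{\left(O{\left(1 \right)},x{\left(13 \right)} \right)} - \frac{272450}{-132915 + 107681} = -12 - \frac{272450}{-132915 + 107681} = -12 - \frac{272450}{-25234} = -12 - - \frac{136225}{12617} = -12 + \frac{136225}{12617} = - \frac{15179}{12617}$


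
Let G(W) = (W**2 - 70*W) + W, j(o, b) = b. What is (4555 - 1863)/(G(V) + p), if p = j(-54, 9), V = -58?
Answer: 2692/7375 ≈ 0.36502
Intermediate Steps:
G(W) = W**2 - 69*W
p = 9
(4555 - 1863)/(G(V) + p) = (4555 - 1863)/(-58*(-69 - 58) + 9) = 2692/(-58*(-127) + 9) = 2692/(7366 + 9) = 2692/7375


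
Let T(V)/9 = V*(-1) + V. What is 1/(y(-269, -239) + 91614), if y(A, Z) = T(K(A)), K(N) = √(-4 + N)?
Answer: 1/91614 ≈ 1.0915e-5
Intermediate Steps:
T(V) = 0 (T(V) = 9*(V*(-1) + V) = 9*(-V + V) = 9*0 = 0)
y(A, Z) = 0
1/(y(-269, -239) + 91614) = 1/(0 + 91614) = 1/91614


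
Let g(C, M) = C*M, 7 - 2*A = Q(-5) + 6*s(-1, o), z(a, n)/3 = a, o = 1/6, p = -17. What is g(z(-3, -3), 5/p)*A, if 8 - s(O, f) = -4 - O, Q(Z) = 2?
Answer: -2745/34 ≈ -80.735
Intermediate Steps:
o = ⅙ ≈ 0.16667
z(a, n) = 3*a
s(O, f) = 12 + O (s(O, f) = 8 - (-4 - O) = 8 + (4 + O) = 12 + O)
A = -61/2 (A = 7/2 - (2 + 6*(12 - 1))/2 = 7/2 - (2 + 6*11)/2 = 7/2 - (2 + 66)/2 = 7/2 - ½*68 = 7/2 - 34 = -61/2 ≈ -30.500)
g(z(-3, -3), 5/p)*A = ((3*(-3))*(5/(-17)))*(-61/2) = -45*(-1)/17*(-61/2) = -9*(-5/17)*(-61/2) = (45/17)*(-61/2) = -2745/34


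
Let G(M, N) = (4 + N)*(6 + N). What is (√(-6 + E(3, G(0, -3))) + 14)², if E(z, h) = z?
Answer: (14 + I*√3)² ≈ 193.0 + 48.497*I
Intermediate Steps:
(√(-6 + E(3, G(0, -3))) + 14)² = (√(-6 + 3) + 14)² = (√(-3) + 14)² = (I*√3 + 14)² = (14 + I*√3)²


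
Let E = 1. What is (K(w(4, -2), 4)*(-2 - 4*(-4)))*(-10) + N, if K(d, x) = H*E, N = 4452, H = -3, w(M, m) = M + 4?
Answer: 4872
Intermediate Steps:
w(M, m) = 4 + M
K(d, x) = -3 (K(d, x) = -3*1 = -3)
(K(w(4, -2), 4)*(-2 - 4*(-4)))*(-10) + N = -3*(-2 - 4*(-4))*(-10) + 4452 = -3*(-2 + 16)*(-10) + 4452 = -3*14*(-10) + 4452 = -42*(-10) + 4452 = 420 + 4452 = 4872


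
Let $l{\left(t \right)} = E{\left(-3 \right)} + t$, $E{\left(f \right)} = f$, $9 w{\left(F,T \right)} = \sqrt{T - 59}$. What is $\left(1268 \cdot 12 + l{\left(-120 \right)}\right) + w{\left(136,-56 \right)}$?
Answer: $15093 + \frac{i \sqrt{115}}{9} \approx 15093.0 + 1.1915 i$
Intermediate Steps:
$w{\left(F,T \right)} = \frac{\sqrt{-59 + T}}{9}$ ($w{\left(F,T \right)} = \frac{\sqrt{T - 59}}{9} = \frac{\sqrt{-59 + T}}{9}$)
$l{\left(t \right)} = -3 + t$
$\left(1268 \cdot 12 + l{\left(-120 \right)}\right) + w{\left(136,-56 \right)} = \left(1268 \cdot 12 - 123\right) + \frac{\sqrt{-59 - 56}}{9} = \left(15216 - 123\right) + \frac{\sqrt{-115}}{9} = 15093 + \frac{i \sqrt{115}}{9}$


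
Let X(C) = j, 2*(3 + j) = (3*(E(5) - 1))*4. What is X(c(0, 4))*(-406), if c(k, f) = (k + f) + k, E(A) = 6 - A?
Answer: 1218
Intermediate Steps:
c(k, f) = f + 2*k (c(k, f) = (f + k) + k = f + 2*k)
j = -3 (j = -3 + ((3*((6 - 1*5) - 1))*4)/2 = -3 + ((3*((6 - 5) - 1))*4)/2 = -3 + ((3*(1 - 1))*4)/2 = -3 + ((3*0)*4)/2 = -3 + (0*4)/2 = -3 + (½)*0 = -3 + 0 = -3)
X(C) = -3
X(c(0, 4))*(-406) = -3*(-406) = 1218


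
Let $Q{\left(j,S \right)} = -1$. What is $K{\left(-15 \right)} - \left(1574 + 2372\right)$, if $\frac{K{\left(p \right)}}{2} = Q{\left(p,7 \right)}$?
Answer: $-3948$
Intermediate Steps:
$K{\left(p \right)} = -2$ ($K{\left(p \right)} = 2 \left(-1\right) = -2$)
$K{\left(-15 \right)} - \left(1574 + 2372\right) = -2 - \left(1574 + 2372\right) = -2 - 3946 = -3948$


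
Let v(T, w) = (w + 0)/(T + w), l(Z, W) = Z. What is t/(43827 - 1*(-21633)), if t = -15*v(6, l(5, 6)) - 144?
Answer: -553/240020 ≈ -0.0023040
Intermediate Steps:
v(T, w) = w/(T + w)
t = -1659/11 (t = -75/(6 + 5) - 144 = -75/11 - 144 = -1659/11 ≈ -150.82)
t/(43827 - 1*(-21633)) = -1659/(11*(43827 - 1*(-21633))) = -1659/(11*(43827 + 21633)) = -1659/11/65460 = -1659/11*1/65460 = -553/240020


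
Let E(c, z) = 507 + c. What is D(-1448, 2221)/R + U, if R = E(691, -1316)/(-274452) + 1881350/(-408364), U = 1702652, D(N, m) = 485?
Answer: 54995400516067829/32301843142 ≈ 1.7025e+6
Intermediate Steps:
R = -32301843142/7004769783 (R = (507 + 691)/(-274452) + 1881350/(-408364) = 1198*(-1/274452) + 1881350*(-1/408364) = -599/137226 - 940675/204182 = -32301843142/7004769783 ≈ -4.6114)
D(-1448, 2221)/R + U = 485/(-32301843142/7004769783) + 1702652 = 485*(-7004769783/32301843142) + 1702652 = -3397313344755/32301843142 + 1702652 = 54995400516067829/32301843142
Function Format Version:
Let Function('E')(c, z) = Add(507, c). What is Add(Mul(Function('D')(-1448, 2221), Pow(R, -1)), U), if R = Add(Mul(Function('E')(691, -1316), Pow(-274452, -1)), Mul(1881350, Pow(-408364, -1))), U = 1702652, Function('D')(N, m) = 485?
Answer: Rational(54995400516067829, 32301843142) ≈ 1.7025e+6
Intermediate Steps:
R = Rational(-32301843142, 7004769783) (R = Add(Mul(Add(507, 691), Pow(-274452, -1)), Mul(1881350, Pow(-408364, -1))) = Add(Mul(1198, Rational(-1, 274452)), Mul(1881350, Rational(-1, 408364))) = Add(Rational(-599, 137226), Rational(-940675, 204182)) = Rational(-32301843142, 7004769783) ≈ -4.6114)
Add(Mul(Function('D')(-1448, 2221), Pow(R, -1)), U) = Add(Mul(485, Pow(Rational(-32301843142, 7004769783), -1)), 1702652) = Add(Mul(485, Rational(-7004769783, 32301843142)), 1702652) = Add(Rational(-3397313344755, 32301843142), 1702652) = Rational(54995400516067829, 32301843142)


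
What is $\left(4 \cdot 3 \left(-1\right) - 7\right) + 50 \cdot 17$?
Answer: $831$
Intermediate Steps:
$\left(4 \cdot 3 \left(-1\right) - 7\right) + 50 \cdot 17 = \left(12 \left(-1\right) - 7\right) + 850 = \left(-12 - 7\right) + 850 = -19 + 850 = 831$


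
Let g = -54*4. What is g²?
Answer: 46656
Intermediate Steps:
g = -216
g² = (-216)² = 46656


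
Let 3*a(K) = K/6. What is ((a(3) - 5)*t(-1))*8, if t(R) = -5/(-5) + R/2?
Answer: -58/3 ≈ -19.333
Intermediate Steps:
a(K) = K/18 (a(K) = (K/6)/3 = K/18)
t(R) = 1 + R/2 (t(R) = -5*(-1/5) + R*(1/2) = 1 + R/2)
((a(3) - 5)*t(-1))*8 = (((1/18)*3 - 5)*(1 + (1/2)*(-1)))*8 = ((1/6 - 5)*(1 - 1/2))*8 = -29/6*1/2*8 = -29/12*8 = -58/3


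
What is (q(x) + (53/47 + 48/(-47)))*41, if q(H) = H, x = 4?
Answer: 7913/47 ≈ 168.36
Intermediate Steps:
(q(x) + (53/47 + 48/(-47)))*41 = (4 + (53/47 + 48/(-47)))*41 = (4 + (53*(1/47) + 48*(-1/47)))*41 = (4 + (53/47 - 48/47))*41 = (4 + 5/47)*41 = (193/47)*41 = 7913/47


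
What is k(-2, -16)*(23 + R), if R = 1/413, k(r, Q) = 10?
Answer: 95000/413 ≈ 230.02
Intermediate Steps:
R = 1/413 ≈ 0.0024213
k(-2, -16)*(23 + R) = 10*(23 + 1/413) = 10*(9500/413) = 95000/413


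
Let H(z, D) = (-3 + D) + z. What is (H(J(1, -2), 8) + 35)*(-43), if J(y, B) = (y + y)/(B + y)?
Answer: -1634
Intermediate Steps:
J(y, B) = 2*y/(B + y) (J(y, B) = (2*y)/(B + y) = 2*y/(B + y))
H(z, D) = -3 + D + z
(H(J(1, -2), 8) + 35)*(-43) = ((-3 + 8 + 2*1/(-2 + 1)) + 35)*(-43) = ((-3 + 8 + 2*1/(-1)) + 35)*(-43) = ((-3 + 8 + 2*1*(-1)) + 35)*(-43) = ((-3 + 8 - 2) + 35)*(-43) = (3 + 35)*(-43) = 38*(-43) = -1634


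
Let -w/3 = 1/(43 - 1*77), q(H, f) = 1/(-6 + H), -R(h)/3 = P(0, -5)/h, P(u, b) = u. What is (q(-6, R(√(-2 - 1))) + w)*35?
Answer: 35/204 ≈ 0.17157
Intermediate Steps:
R(h) = 0 (R(h) = -0/h = -3*0 = 0)
w = 3/34 (w = -3/(43 - 1*77) = -3/(43 - 77) = -3/(-34) = -3*(-1/34) = 3/34 ≈ 0.088235)
(q(-6, R(√(-2 - 1))) + w)*35 = (1/(-6 - 6) + 3/34)*35 = (1/(-12) + 3/34)*35 = (-1/12 + 3/34)*35 = (1/204)*35 = 35/204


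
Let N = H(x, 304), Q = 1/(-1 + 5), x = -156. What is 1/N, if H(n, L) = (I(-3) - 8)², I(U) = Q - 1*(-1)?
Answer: 16/729 ≈ 0.021948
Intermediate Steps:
Q = ¼ (Q = 1/4 = ¼ ≈ 0.25000)
I(U) = 5/4 (I(U) = ¼ - 1*(-1) = ¼ + 1 = 5/4)
H(n, L) = 729/16 (H(n, L) = (5/4 - 8)² = (-27/4)² = 729/16)
N = 729/16 ≈ 45.563
1/N = 1/(729/16) = 16/729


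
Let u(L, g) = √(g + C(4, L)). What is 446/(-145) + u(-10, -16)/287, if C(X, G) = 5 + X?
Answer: -446/145 + I*√7/287 ≈ -3.0759 + 0.0092186*I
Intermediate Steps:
u(L, g) = √(9 + g) (u(L, g) = √(g + (5 + 4)) = √(g + 9) = √(9 + g))
446/(-145) + u(-10, -16)/287 = 446/(-145) + √(9 - 16)/287 = 446*(-1/145) + √(-7)*(1/287) = -446/145 + (I*√7)*(1/287) = -446/145 + I*√7/287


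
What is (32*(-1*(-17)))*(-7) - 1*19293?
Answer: -23101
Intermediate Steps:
(32*(-1*(-17)))*(-7) - 1*19293 = (32*17)*(-7) - 19293 = 544*(-7) - 19293 = -3808 - 19293 = -23101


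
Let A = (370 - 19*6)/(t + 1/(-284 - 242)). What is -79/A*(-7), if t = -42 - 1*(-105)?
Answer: 18324761/134656 ≈ 136.09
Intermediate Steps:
t = 63 (t = -42 + 105 = 63)
A = 134656/33137 (A = (370 - 19*6)/(63 + 1/(-284 - 242)) = (370 - 114)/(63 + 1/(-526)) = 256/(63 - 1/526) = 256/(33137/526) = 256*(526/33137) = 134656/33137 ≈ 4.0636)
-79/A*(-7) = -79/134656/33137*(-7) = -79*33137/134656*(-7) = -2617823/134656*(-7) = 18324761/134656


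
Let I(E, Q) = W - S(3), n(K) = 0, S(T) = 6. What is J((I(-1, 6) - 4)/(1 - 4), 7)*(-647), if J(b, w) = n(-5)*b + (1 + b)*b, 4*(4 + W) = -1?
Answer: -282739/16 ≈ -17671.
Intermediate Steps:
W = -17/4 (W = -4 + (1/4)*(-1) = -4 - 1/4 = -17/4 ≈ -4.2500)
I(E, Q) = -41/4 (I(E, Q) = -17/4 - 1*6 = -17/4 - 6 = -41/4)
J(b, w) = b*(1 + b) (J(b, w) = 0*b + (1 + b)*b = 0 + b*(1 + b) = b*(1 + b))
J((I(-1, 6) - 4)/(1 - 4), 7)*(-647) = (((-41/4 - 4)/(1 - 4))*(1 + (-41/4 - 4)/(1 - 4)))*(-647) = ((-57/4/(-3))*(1 - 57/4/(-3)))*(-647) = ((-57/4*(-1/3))*(1 - 57/4*(-1/3)))*(-647) = (19*(1 + 19/4)/4)*(-647) = ((19/4)*(23/4))*(-647) = (437/16)*(-647) = -282739/16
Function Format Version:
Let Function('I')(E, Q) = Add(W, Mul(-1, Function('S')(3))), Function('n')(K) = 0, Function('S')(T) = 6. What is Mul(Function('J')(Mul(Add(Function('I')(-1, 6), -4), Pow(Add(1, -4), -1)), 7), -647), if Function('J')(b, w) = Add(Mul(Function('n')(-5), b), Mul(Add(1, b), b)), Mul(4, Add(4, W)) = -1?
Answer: Rational(-282739, 16) ≈ -17671.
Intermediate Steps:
W = Rational(-17, 4) (W = Add(-4, Mul(Rational(1, 4), -1)) = Add(-4, Rational(-1, 4)) = Rational(-17, 4) ≈ -4.2500)
Function('I')(E, Q) = Rational(-41, 4) (Function('I')(E, Q) = Add(Rational(-17, 4), Mul(-1, 6)) = Add(Rational(-17, 4), -6) = Rational(-41, 4))
Function('J')(b, w) = Mul(b, Add(1, b)) (Function('J')(b, w) = Add(Mul(0, b), Mul(Add(1, b), b)) = Add(0, Mul(b, Add(1, b))) = Mul(b, Add(1, b)))
Mul(Function('J')(Mul(Add(Function('I')(-1, 6), -4), Pow(Add(1, -4), -1)), 7), -647) = Mul(Mul(Mul(Add(Rational(-41, 4), -4), Pow(Add(1, -4), -1)), Add(1, Mul(Add(Rational(-41, 4), -4), Pow(Add(1, -4), -1)))), -647) = Mul(Mul(Mul(Rational(-57, 4), Pow(-3, -1)), Add(1, Mul(Rational(-57, 4), Pow(-3, -1)))), -647) = Mul(Mul(Mul(Rational(-57, 4), Rational(-1, 3)), Add(1, Mul(Rational(-57, 4), Rational(-1, 3)))), -647) = Mul(Mul(Rational(19, 4), Add(1, Rational(19, 4))), -647) = Mul(Mul(Rational(19, 4), Rational(23, 4)), -647) = Mul(Rational(437, 16), -647) = Rational(-282739, 16)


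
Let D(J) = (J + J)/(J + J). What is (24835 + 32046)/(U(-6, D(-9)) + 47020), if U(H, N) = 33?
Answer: 56881/47053 ≈ 1.2089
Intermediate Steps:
D(J) = 1 (D(J) = (2*J)/((2*J)) = (2*J)*(1/(2*J)) = 1)
(24835 + 32046)/(U(-6, D(-9)) + 47020) = (24835 + 32046)/(33 + 47020) = 56881/47053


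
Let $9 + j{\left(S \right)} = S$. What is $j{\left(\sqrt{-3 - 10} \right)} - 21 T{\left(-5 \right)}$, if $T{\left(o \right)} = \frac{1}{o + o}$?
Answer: $- \frac{69}{10} + i \sqrt{13} \approx -6.9 + 3.6056 i$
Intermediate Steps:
$j{\left(S \right)} = -9 + S$
$T{\left(o \right)} = \frac{1}{2 o}$
$j{\left(\sqrt{-3 - 10} \right)} - 21 T{\left(-5 \right)} = \left(-9 + \sqrt{-3 - 10}\right) - 21 \frac{1}{2 \left(-5\right)} = \left(-9 + \sqrt{-13}\right) - 21 \cdot \frac{1}{2} \left(- \frac{1}{5}\right) = \left(-9 + i \sqrt{13}\right) - - \frac{21}{10} = \left(-9 + i \sqrt{13}\right) + \frac{21}{10} = - \frac{69}{10} + i \sqrt{13}$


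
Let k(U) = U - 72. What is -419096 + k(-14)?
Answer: -419182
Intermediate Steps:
k(U) = -72 + U
-419096 + k(-14) = -419096 + (-72 - 14) = -419096 - 86 = -419182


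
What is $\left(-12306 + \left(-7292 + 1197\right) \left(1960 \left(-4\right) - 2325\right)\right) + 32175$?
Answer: $61975544$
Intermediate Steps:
$\left(-12306 + \left(-7292 + 1197\right) \left(1960 \left(-4\right) - 2325\right)\right) + 32175 = \left(-12306 - 6095 \left(-7840 - 2325\right)\right) + 32175 = \left(-12306 - -61955675\right) + 32175 = \left(-12306 + 61955675\right) + 32175 = 61943369 + 32175 = 61975544$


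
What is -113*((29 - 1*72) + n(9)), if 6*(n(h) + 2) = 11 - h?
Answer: 15142/3 ≈ 5047.3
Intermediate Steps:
n(h) = -⅙ - h/6 (n(h) = -2 + (11 - h)/6 = -2 + (11/6 - h/6) = -⅙ - h/6)
-113*((29 - 1*72) + n(9)) = -113*((29 - 1*72) + (-⅙ - ⅙*9)) = -113*((29 - 72) + (-⅙ - 3/2)) = -113*(-43 - 5/3) = -113*(-134/3) = 15142/3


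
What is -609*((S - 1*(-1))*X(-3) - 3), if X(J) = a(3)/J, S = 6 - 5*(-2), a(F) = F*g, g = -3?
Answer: -29232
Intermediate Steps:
a(F) = -3*F (a(F) = F*(-3) = -3*F)
S = 16 (S = 6 + 10 = 16)
X(J) = -9/J (X(J) = (-3*3)/J = -9/J)
-609*((S - 1*(-1))*X(-3) - 3) = -609*((16 - 1*(-1))*(-9/(-3)) - 3) = -609*((16 + 1)*(-9*(-⅓)) - 3) = -609*(17*3 - 3) = -609*(51 - 3) = -609*48 = -29232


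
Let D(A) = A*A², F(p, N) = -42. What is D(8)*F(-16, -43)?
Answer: -21504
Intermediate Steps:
D(A) = A³
D(8)*F(-16, -43) = 8³*(-42) = 512*(-42) = -21504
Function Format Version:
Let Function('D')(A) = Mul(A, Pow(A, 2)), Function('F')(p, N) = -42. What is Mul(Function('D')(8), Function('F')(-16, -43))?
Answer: -21504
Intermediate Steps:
Function('D')(A) = Pow(A, 3)
Mul(Function('D')(8), Function('F')(-16, -43)) = Mul(Pow(8, 3), -42) = Mul(512, -42) = -21504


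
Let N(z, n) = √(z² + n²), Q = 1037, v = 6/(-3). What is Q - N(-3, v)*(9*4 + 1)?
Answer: 1037 - 37*√13 ≈ 903.59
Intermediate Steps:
v = -2 (v = 6*(-⅓) = -2)
N(z, n) = √(n² + z²)
Q - N(-3, v)*(9*4 + 1) = 1037 - √((-2)² + (-3)²)*(9*4 + 1) = 1037 - √(4 + 9)*(36 + 1) = 1037 - √13*37 = 1037 - 37*√13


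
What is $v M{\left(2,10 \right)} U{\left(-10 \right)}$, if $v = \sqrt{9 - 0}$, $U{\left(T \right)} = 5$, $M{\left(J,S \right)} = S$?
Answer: $150$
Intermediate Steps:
$v = 3$ ($v = \sqrt{9 + 0} = \sqrt{9} = 3$)
$v M{\left(2,10 \right)} U{\left(-10 \right)} = 3 \cdot 10 \cdot 5 = 30 \cdot 5 = 150$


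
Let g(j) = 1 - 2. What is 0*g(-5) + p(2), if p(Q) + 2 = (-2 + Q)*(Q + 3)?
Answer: -2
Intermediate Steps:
g(j) = -1
p(Q) = -2 + (-2 + Q)*(3 + Q) (p(Q) = -2 + (-2 + Q)*(Q + 3) = -2 + (-2 + Q)*(3 + Q))
0*g(-5) + p(2) = 0*(-1) + (-8 + 2 + 2²) = 0 + (-8 + 2 + 4) = 0 - 2 = -2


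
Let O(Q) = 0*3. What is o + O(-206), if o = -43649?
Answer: -43649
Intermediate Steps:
O(Q) = 0
o + O(-206) = -43649 + 0 = -43649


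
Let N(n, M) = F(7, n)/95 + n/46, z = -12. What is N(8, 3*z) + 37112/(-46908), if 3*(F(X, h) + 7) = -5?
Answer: -18153752/25623495 ≈ -0.70848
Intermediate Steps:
F(X, h) = -26/3 (F(X, h) = -7 + (⅓)*(-5) = -7 - 5/3 = -26/3)
N(n, M) = -26/285 + n/46 (N(n, M) = -26/3/95 + n/46 = -26/3*1/95 + n*(1/46) = -26/285 + n/46)
N(8, 3*z) + 37112/(-46908) = (-26/285 + (1/46)*8) + 37112/(-46908) = (-26/285 + 4/23) + 37112*(-1/46908) = 542/6555 - 9278/11727 = -18153752/25623495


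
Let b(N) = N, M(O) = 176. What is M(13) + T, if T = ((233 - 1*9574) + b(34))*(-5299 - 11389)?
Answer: 155315392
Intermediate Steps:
T = 155315216 (T = ((233 - 1*9574) + 34)*(-5299 - 11389) = ((233 - 9574) + 34)*(-16688) = (-9341 + 34)*(-16688) = -9307*(-16688) = 155315216)
M(13) + T = 176 + 155315216 = 155315392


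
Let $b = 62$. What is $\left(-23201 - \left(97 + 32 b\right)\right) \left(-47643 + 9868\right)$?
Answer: $955027550$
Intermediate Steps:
$\left(-23201 - \left(97 + 32 b\right)\right) \left(-47643 + 9868\right) = \left(-23201 - 2081\right) \left(-47643 + 9868\right) = \left(-23201 - 2081\right) \left(-37775\right) = \left(-25282\right) \left(-37775\right) = 955027550$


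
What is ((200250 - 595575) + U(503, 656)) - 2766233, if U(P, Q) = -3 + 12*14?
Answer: -3161393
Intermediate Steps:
U(P, Q) = 165 (U(P, Q) = -3 + 168 = 165)
((200250 - 595575) + U(503, 656)) - 2766233 = ((200250 - 595575) + 165) - 2766233 = (-395325 + 165) - 2766233 = -395160 - 2766233 = -3161393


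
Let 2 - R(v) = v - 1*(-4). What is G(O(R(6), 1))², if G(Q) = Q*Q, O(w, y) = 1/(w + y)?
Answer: 1/2401 ≈ 0.00041649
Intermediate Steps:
R(v) = -2 - v (R(v) = 2 - (v - 1*(-4)) = 2 - (v + 4) = 2 - (4 + v) = 2 + (-4 - v) = -2 - v)
G(Q) = Q²
G(O(R(6), 1))² = ((1/((-2 - 1*6) + 1))²)² = ((1/((-2 - 6) + 1))²)² = ((1/(-8 + 1))²)² = ((1/(-7))²)² = ((-⅐)²)² = (1/49)² = 1/2401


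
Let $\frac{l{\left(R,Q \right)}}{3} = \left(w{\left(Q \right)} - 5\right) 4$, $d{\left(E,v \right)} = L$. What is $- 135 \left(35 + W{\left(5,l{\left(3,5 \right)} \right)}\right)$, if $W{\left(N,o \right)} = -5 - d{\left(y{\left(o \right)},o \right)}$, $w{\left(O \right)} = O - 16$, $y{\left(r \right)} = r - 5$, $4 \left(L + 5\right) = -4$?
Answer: $-4860$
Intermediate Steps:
$L = -6$ ($L = -5 + \frac{1}{4} \left(-4\right) = -5 - 1 = -6$)
$y{\left(r \right)} = -5 + r$ ($y{\left(r \right)} = r - 5 = -5 + r$)
$d{\left(E,v \right)} = -6$
$w{\left(O \right)} = -16 + O$ ($w{\left(O \right)} = O - 16 = -16 + O$)
$l{\left(R,Q \right)} = -252 + 12 Q$ ($l{\left(R,Q \right)} = 3 \left(\left(-16 + Q\right) - 5\right) 4 = 3 \left(-21 + Q\right) 4 = 3 \left(-84 + 4 Q\right) = -252 + 12 Q$)
$W{\left(N,o \right)} = 1$ ($W{\left(N,o \right)} = -5 - -6 = -5 + 6 = 1$)
$- 135 \left(35 + W{\left(5,l{\left(3,5 \right)} \right)}\right) = - 135 \left(35 + 1\right) = \left(-135\right) 36 = -4860$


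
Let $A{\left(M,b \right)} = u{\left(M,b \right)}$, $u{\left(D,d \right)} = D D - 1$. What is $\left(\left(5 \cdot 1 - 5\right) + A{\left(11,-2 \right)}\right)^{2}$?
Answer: $14400$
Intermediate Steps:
$u{\left(D,d \right)} = -1 + D^{2}$ ($u{\left(D,d \right)} = D^{2} - 1 = -1 + D^{2}$)
$A{\left(M,b \right)} = -1 + M^{2}$
$\left(\left(5 \cdot 1 - 5\right) + A{\left(11,-2 \right)}\right)^{2} = \left(\left(5 \cdot 1 - 5\right) - \left(1 - 11^{2}\right)\right)^{2} = \left(\left(5 - 5\right) + \left(-1 + 121\right)\right)^{2} = \left(0 + 120\right)^{2} = 120^{2} = 14400$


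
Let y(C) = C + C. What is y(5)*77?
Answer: 770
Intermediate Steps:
y(C) = 2*C
y(5)*77 = (2*5)*77 = 10*77 = 770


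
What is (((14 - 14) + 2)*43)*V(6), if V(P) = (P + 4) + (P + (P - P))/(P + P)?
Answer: 903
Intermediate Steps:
V(P) = 9/2 + P (V(P) = (4 + P) + (P + 0)/((2*P)) = (4 + P) + P*(1/(2*P)) = (4 + P) + ½ = 9/2 + P)
(((14 - 14) + 2)*43)*V(6) = (((14 - 14) + 2)*43)*(9/2 + 6) = ((0 + 2)*43)*(21/2) = (2*43)*(21/2) = 86*(21/2) = 903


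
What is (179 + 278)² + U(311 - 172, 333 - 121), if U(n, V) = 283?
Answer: 209132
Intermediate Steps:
(179 + 278)² + U(311 - 172, 333 - 121) = (179 + 278)² + 283 = 457² + 283 = 208849 + 283 = 209132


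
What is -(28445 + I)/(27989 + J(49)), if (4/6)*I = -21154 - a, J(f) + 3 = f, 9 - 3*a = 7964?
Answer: -461/18690 ≈ -0.024666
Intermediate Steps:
a = -7955/3 (a = 3 - ⅓*7964 = 3 - 7964/3 = -7955/3 ≈ -2651.7)
J(f) = -3 + f
I = -55507/2 (I = 3*(-21154 - 1*(-7955/3))/2 = 3*(-21154 + 7955/3)/2 = (3/2)*(-55507/3) = -55507/2 ≈ -27754.)
-(28445 + I)/(27989 + J(49)) = -(28445 - 55507/2)/(27989 + (-3 + 49)) = -1383/(2*(27989 + 46)) = -1383/(2*28035) = -1*461/18690 = -461/18690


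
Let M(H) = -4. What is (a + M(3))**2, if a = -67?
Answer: 5041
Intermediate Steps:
(a + M(3))**2 = (-67 - 4)**2 = (-71)**2 = 5041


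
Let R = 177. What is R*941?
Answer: 166557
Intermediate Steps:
R*941 = 177*941 = 166557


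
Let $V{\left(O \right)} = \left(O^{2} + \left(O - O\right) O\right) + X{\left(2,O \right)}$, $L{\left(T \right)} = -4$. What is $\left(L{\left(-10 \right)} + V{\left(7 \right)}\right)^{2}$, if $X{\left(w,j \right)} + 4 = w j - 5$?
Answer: $2500$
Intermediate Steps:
$X{\left(w,j \right)} = -9 + j w$ ($X{\left(w,j \right)} = -4 + \left(w j - 5\right) = -4 + \left(j w - 5\right) = -4 + \left(-5 + j w\right) = -9 + j w$)
$V{\left(O \right)} = -9 + O^{2} + 2 O$ ($V{\left(O \right)} = \left(O^{2} + \left(O - O\right) O\right) + \left(-9 + O 2\right) = \left(O^{2} + 0 O\right) + \left(-9 + 2 O\right) = \left(O^{2} + 0\right) + \left(-9 + 2 O\right) = O^{2} + \left(-9 + 2 O\right) = -9 + O^{2} + 2 O$)
$\left(L{\left(-10 \right)} + V{\left(7 \right)}\right)^{2} = \left(-4 + \left(-9 + 7^{2} + 2 \cdot 7\right)\right)^{2} = \left(-4 + \left(-9 + 49 + 14\right)\right)^{2} = \left(-4 + 54\right)^{2} = 50^{2} = 2500$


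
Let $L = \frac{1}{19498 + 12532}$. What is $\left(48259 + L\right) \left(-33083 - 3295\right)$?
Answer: $- \frac{28115387938719}{16015} \approx -1.7556 \cdot 10^{9}$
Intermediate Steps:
$L = \frac{1}{32030} \approx 3.1221 \cdot 10^{-5}$
$\left(48259 + L\right) \left(-33083 - 3295\right) = \left(48259 + \frac{1}{32030}\right) \left(-33083 - 3295\right) = \frac{1545735771}{32030} \left(-36378\right) = - \frac{28115387938719}{16015}$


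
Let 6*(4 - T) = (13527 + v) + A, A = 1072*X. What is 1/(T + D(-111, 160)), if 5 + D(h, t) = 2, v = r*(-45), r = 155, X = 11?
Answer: -3/9169 ≈ -0.00032719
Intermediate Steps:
v = -6975 (v = 155*(-45) = -6975)
A = 11792 (A = 1072*11 = 11792)
D(h, t) = -3 (D(h, t) = -5 + 2 = -3)
T = -9160/3 (T = 4 - ((13527 - 6975) + 11792)/6 = 4 - (6552 + 11792)/6 = 4 - ⅙*18344 = 4 - 9172/3 = -9160/3 ≈ -3053.3)
1/(T + D(-111, 160)) = 1/(-9160/3 - 3) = 1/(-9169/3) = -3/9169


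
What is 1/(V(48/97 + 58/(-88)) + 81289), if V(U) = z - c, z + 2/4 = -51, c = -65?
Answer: 2/162605 ≈ 1.2300e-5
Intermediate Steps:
z = -103/2 (z = -½ - 51 = -103/2 ≈ -51.500)
V(U) = 27/2 (V(U) = -103/2 - 1*(-65) = -103/2 + 65 = 27/2)
1/(V(48/97 + 58/(-88)) + 81289) = 1/(27/2 + 81289) = 1/(162605/2) = 2/162605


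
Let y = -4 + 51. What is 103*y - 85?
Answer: 4756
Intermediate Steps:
y = 47
103*y - 85 = 103*47 - 85 = 4841 - 85 = 4756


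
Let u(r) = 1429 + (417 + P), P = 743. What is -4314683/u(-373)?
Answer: -4314683/2589 ≈ -1666.5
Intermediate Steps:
u(r) = 2589 (u(r) = 1429 + (417 + 743) = 1429 + 1160 = 2589)
-4314683/u(-373) = -4314683/2589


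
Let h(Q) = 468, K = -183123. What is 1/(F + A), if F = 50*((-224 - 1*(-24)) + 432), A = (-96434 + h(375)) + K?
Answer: -1/267489 ≈ -3.7385e-6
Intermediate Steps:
A = -279089 (A = (-96434 + 468) - 183123 = -95966 - 183123 = -279089)
F = 11600 (F = 50*((-224 + 24) + 432) = 50*(-200 + 432) = 50*232 = 11600)
1/(F + A) = 1/(11600 - 279089) = 1/(-267489) = -1/267489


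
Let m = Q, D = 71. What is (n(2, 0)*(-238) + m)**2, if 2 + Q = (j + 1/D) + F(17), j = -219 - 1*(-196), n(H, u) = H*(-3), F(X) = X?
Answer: 10164874041/5041 ≈ 2.0164e+6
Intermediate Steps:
n(H, u) = -3*H
j = -23 (j = -219 + 196 = -23)
Q = -567/71 (Q = -2 + ((-23 + 1/71) + 17) = -2 + (-1632/71 + 17) = -2 - 425/71 = -567/71 ≈ -7.9859)
m = -567/71 ≈ -7.9859
(n(2, 0)*(-238) + m)**2 = (-3*2*(-238) - 567/71)**2 = (-6*(-238) - 567/71)**2 = (1428 - 567/71)**2 = (100821/71)**2 = 10164874041/5041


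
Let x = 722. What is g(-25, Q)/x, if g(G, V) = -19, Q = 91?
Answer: -1/38 ≈ -0.026316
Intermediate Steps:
g(-25, Q)/x = -19/722 = -19*1/722 = -1/38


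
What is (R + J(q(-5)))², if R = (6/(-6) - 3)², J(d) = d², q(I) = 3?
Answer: 625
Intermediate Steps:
R = 16 (R = (6*(-⅙) - 3)² = (-1 - 3)² = (-4)² = 16)
(R + J(q(-5)))² = (16 + 3²)² = (16 + 9)² = 25² = 625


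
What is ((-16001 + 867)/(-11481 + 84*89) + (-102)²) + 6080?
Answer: 66033554/4005 ≈ 16488.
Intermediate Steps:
((-16001 + 867)/(-11481 + 84*89) + (-102)²) + 6080 = (-15134/(-11481 + 7476) + 10404) + 6080 = (-15134/(-4005) + 10404) + 6080 = (-15134*(-1/4005) + 10404) + 6080 = (15134/4005 + 10404) + 6080 = 41683154/4005 + 6080 = 66033554/4005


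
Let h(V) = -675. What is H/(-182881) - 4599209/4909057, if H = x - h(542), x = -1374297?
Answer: 5902080753325/897773253217 ≈ 6.5741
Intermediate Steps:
H = -1373622 (H = -1374297 - 1*(-675) = -1374297 + 675 = -1373622)
H/(-182881) - 4599209/4909057 = -1373622/(-182881) - 4599209/4909057 = -1373622*(-1/182881) - 4599209*1/4909057 = 1373622/182881 - 4599209/4909057 = 5902080753325/897773253217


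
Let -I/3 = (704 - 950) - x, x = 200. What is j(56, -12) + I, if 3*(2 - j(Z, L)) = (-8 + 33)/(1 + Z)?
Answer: 229115/171 ≈ 1339.9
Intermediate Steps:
j(Z, L) = 2 - 25/(3*(1 + Z)) (j(Z, L) = 2 - (-8 + 33)/(3*(1 + Z)) = 2 - 25/(3*(1 + Z)))
I = 1338 (I = -3*((704 - 950) - 1*200) = -3*(-246 - 200) = -3*(-446) = 1338)
j(56, -12) + I = (-19 + 6*56)/(3*(1 + 56)) + 1338 = (⅓)*(-19 + 336)/57 + 1338 = (⅓)*(1/57)*317 + 1338 = 317/171 + 1338 = 229115/171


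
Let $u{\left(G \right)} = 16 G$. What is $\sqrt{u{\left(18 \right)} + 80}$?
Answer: $4 \sqrt{23} \approx 19.183$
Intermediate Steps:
$\sqrt{u{\left(18 \right)} + 80} = \sqrt{16 \cdot 18 + 80} = \sqrt{288 + 80} = \sqrt{368} = 4 \sqrt{23}$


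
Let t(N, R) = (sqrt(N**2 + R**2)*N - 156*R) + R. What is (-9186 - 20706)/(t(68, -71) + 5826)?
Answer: -503112252/238591601 + 2032656*sqrt(9665)/238591601 ≈ -1.2711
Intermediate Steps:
t(N, R) = -155*R + N*sqrt(N**2 + R**2) (t(N, R) = (N*sqrt(N**2 + R**2) - 156*R) + R = (-156*R + N*sqrt(N**2 + R**2)) + R = -155*R + N*sqrt(N**2 + R**2))
(-9186 - 20706)/(t(68, -71) + 5826) = (-9186 - 20706)/((-155*(-71) + 68*sqrt(68**2 + (-71)**2)) + 5826) = -29892/((11005 + 68*sqrt(4624 + 5041)) + 5826) = -29892/((11005 + 68*sqrt(9665)) + 5826) = -29892/(16831 + 68*sqrt(9665))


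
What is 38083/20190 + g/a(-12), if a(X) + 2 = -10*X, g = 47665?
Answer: 241712536/595605 ≈ 405.83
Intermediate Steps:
a(X) = -2 - 10*X
38083/20190 + g/a(-12) = 38083/20190 + 47665/(-2 - 10*(-12)) = 38083*(1/20190) + 47665/(-2 + 120) = 38083/20190 + 47665/118 = 241712536/595605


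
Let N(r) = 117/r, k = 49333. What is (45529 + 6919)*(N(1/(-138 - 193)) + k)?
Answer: 556263488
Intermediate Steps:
(45529 + 6919)*(N(1/(-138 - 193)) + k) = (45529 + 6919)*(117/(1/(-138 - 193)) + 49333) = 52448*(117/(1/(-331)) + 49333) = 52448*(117/(-1/331) + 49333) = 52448*(117*(-331) + 49333) = 52448*(-38727 + 49333) = 52448*10606 = 556263488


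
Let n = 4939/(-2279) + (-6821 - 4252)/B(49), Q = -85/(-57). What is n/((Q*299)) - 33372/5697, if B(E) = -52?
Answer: -3422267804967/635506853020 ≈ -5.3851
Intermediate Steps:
Q = 85/57 (Q = -85*(-1/57) = 85/57 ≈ 1.4912)
n = 24978539/118508 (n = 4939/(-2279) + (-6821 - 4252)/(-52) = 4939*(-1/2279) - 11073*(-1/52) = -4939/2279 + 11073/52 = 24978539/118508 ≈ 210.78)
n/((Q*299)) - 33372/5697 = 24978539/(118508*(((85/57)*299))) - 33372/5697 = 24978539/(118508*(25415/57)) - 33372*1/5697 = (24978539/118508)*(57/25415) - 1236/211 = 1423776723/3011880820 - 1236/211 = -3422267804967/635506853020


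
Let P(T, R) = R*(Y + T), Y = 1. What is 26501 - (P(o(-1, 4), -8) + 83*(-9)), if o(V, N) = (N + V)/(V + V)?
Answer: 27244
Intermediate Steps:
o(V, N) = (N + V)/(2*V) (o(V, N) = (N + V)/((2*V)) = (N + V)*(1/(2*V)) = (N + V)/(2*V))
P(T, R) = R*(1 + T)
26501 - (P(o(-1, 4), -8) + 83*(-9)) = 26501 - (-8*(1 + (1/2)*(4 - 1)/(-1)) + 83*(-9)) = 26501 - (-8*(1 + (1/2)*(-1)*3) - 747) = 26501 - (-8*(1 - 3/2) - 747) = 26501 - (-8*(-1/2) - 747) = 26501 - (4 - 747) = 26501 - 1*(-743) = 26501 + 743 = 27244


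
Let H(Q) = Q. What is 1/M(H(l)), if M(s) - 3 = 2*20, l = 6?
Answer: 1/43 ≈ 0.023256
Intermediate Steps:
M(s) = 43 (M(s) = 3 + 2*20 = 3 + 40 = 43)
1/M(H(l)) = 1/43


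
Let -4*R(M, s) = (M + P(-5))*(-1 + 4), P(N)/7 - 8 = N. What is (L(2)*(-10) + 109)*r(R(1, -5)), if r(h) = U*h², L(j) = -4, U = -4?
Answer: -162261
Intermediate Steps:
P(N) = 56 + 7*N
R(M, s) = -63/4 - 3*M/4 (R(M, s) = -(M + (56 + 7*(-5)))*(-1 + 4)/4 = -(M + (56 - 35))*3/4 = -(M + 21)*3/4 = -(21 + M)*3/4 = -(63 + 3*M)/4 = -63/4 - 3*M/4)
r(h) = -4*h²
(L(2)*(-10) + 109)*r(R(1, -5)) = (-4*(-10) + 109)*(-4*(-63/4 - ¾*1)²) = (40 + 109)*(-4*(-63/4 - ¾)²) = 149*(-4*(-33/2)²) = 149*(-4*1089/4) = 149*(-1089) = -162261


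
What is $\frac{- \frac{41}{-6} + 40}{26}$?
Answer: $\frac{281}{156} \approx 1.8013$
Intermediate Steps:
$\frac{- \frac{41}{-6} + 40}{26} = \left(\left(-41\right) \left(- \frac{1}{6}\right) + 40\right) \frac{1}{26} = \left(\frac{41}{6} + 40\right) \frac{1}{26} = \frac{281}{6} \cdot \frac{1}{26} = \frac{281}{156}$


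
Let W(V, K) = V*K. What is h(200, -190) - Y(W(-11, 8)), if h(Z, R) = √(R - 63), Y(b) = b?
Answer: 88 + I*√253 ≈ 88.0 + 15.906*I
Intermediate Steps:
W(V, K) = K*V
h(Z, R) = √(-63 + R)
h(200, -190) - Y(W(-11, 8)) = √(-63 - 190) - 8*(-11) = √(-253) - 1*(-88) = I*√253 + 88 = 88 + I*√253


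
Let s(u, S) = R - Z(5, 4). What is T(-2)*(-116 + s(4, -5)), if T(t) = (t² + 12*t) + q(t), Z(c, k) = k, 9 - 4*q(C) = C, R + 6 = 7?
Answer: 8211/4 ≈ 2052.8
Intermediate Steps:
R = 1 (R = -6 + 7 = 1)
q(C) = 9/4 - C/4
T(t) = 9/4 + t² + 47*t/4 (T(t) = (t² + 12*t) + (9/4 - t/4) = 9/4 + t² + 47*t/4)
s(u, S) = -3 (s(u, S) = 1 - 1*4 = 1 - 4 = -3)
T(-2)*(-116 + s(4, -5)) = (9/4 + (-2)² + (47/4)*(-2))*(-116 - 3) = (9/4 + 4 - 47/2)*(-119) = -69/4*(-119) = 8211/4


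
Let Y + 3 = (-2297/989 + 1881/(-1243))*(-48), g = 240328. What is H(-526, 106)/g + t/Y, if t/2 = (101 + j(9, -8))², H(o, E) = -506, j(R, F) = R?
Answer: 29543704374113/221116714956 ≈ 133.61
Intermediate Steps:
Y = 20241369/111757 (Y = -3 + (-2297/989 + 1881/(-1243))*(-48) = -3 + (-2297*1/989 + 1881*(-1/1243))*(-48) = -3 + (-2297/989 - 171/113)*(-48) = -3 - 428680/111757*(-48) = -3 + 20576640/111757 = 20241369/111757 ≈ 181.12)
t = 24200 (t = 2*(101 + 9)² = 2*110² = 2*12100 = 24200)
H(-526, 106)/g + t/Y = -506/240328 + 24200/(20241369/111757) = -506*1/240328 + 24200*(111757/20241369) = -23/10924 + 2704519400/20241369 = 29543704374113/221116714956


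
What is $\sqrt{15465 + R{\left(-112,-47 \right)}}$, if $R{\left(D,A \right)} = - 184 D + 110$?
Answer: $\sqrt{36183} \approx 190.22$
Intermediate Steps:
$R{\left(D,A \right)} = 110 - 184 D$
$\sqrt{15465 + R{\left(-112,-47 \right)}} = \sqrt{15465 + \left(110 - -20608\right)} = \sqrt{15465 + \left(110 + 20608\right)} = \sqrt{15465 + 20718} = \sqrt{36183}$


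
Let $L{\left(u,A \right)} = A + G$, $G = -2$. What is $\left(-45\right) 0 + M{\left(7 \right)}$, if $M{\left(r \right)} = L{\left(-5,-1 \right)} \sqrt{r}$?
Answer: $- 3 \sqrt{7} \approx -7.9373$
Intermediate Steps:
$L{\left(u,A \right)} = -2 + A$ ($L{\left(u,A \right)} = A - 2 = -2 + A$)
$M{\left(r \right)} = - 3 \sqrt{r}$ ($M{\left(r \right)} = \left(-2 - 1\right) \sqrt{r} = - 3 \sqrt{r}$)
$\left(-45\right) 0 + M{\left(7 \right)} = \left(-45\right) 0 - 3 \sqrt{7} = 0 - 3 \sqrt{7} = - 3 \sqrt{7}$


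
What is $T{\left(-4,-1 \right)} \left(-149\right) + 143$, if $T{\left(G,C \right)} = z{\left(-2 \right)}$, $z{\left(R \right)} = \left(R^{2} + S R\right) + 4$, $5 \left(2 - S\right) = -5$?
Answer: $-155$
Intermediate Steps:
$S = 3$ ($S = 2 - -1 = 2 + 1 = 3$)
$z{\left(R \right)} = 4 + R^{2} + 3 R$ ($z{\left(R \right)} = \left(R^{2} + 3 R\right) + 4 = 4 + R^{2} + 3 R$)
$T{\left(G,C \right)} = 2$ ($T{\left(G,C \right)} = 4 + \left(-2\right)^{2} + 3 \left(-2\right) = 4 + 4 - 6 = 2$)
$T{\left(-4,-1 \right)} \left(-149\right) + 143 = 2 \left(-149\right) + 143 = -298 + 143 = -155$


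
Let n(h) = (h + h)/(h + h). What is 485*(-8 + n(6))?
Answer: -3395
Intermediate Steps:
n(h) = 1 (n(h) = (2*h)/((2*h)) = (2*h)*(1/(2*h)) = 1)
485*(-8 + n(6)) = 485*(-8 + 1) = 485*(-7) = -3395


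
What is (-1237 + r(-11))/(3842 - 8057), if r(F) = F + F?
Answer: 1259/4215 ≈ 0.29870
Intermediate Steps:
r(F) = 2*F
(-1237 + r(-11))/(3842 - 8057) = (-1237 + 2*(-11))/(3842 - 8057) = (-1237 - 22)/(-4215) = -1259*(-1/4215) = 1259/4215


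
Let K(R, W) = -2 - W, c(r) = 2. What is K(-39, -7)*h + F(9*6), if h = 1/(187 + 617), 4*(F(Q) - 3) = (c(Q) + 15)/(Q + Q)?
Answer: 88151/28944 ≈ 3.0456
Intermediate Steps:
F(Q) = 3 + 17/(8*Q) (F(Q) = 3 + ((2 + 15)/(Q + Q))/4 = 3 + (17/((2*Q)))/4 = 3 + (17*(1/(2*Q)))/4 = 3 + (17/(2*Q))/4 = 3 + 17/(8*Q))
h = 1/804 ≈ 0.0012438
K(-39, -7)*h + F(9*6) = (-2 - 1*(-7))*(1/804) + (3 + 17/(8*((9*6)))) = (-2 + 7)*(1/804) + (3 + (17/8)/54) = 5*(1/804) + (3 + (17/8)*(1/54)) = 5/804 + (3 + 17/432) = 5/804 + 1313/432 = 88151/28944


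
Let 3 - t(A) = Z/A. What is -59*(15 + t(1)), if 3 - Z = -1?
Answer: -826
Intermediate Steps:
Z = 4 (Z = 3 - 1*(-1) = 3 + 1 = 4)
t(A) = 3 - 4/A
-59*(15 + t(1)) = -59*(15 + (3 - 4/1)) = -59*(15 + (3 - 4*1)) = -59*(15 + (3 - 4)) = -59*(15 - 1) = -59*14 = -826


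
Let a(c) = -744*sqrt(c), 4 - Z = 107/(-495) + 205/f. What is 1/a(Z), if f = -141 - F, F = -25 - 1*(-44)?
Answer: -sqrt(3410)/101866 ≈ -0.00057326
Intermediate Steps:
F = 19 (F = -25 + 44 = 19)
f = -160 (f = -141 - 1*19 = -141 - 19 = -160)
Z = 87079/15840 (Z = 4 - (107/(-495) + 205/(-160)) = 4 - (107*(-1/495) + 205*(-1/160)) = 4 - (-107/495 - 41/32) = 4 - 1*(-23719/15840) = 4 + 23719/15840 = 87079/15840 ≈ 5.4974)
1/a(Z) = 1/(-1643*sqrt(3410)/55) = -sqrt(3410)/101866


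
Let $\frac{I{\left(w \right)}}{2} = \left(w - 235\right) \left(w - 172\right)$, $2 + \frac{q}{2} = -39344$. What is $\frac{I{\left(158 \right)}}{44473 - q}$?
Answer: $\frac{308}{17595} \approx 0.017505$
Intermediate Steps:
$q = -78692$ ($q = -4 + 2 \left(-39344\right) = -4 - 78688 = -78692$)
$I{\left(w \right)} = 2 \left(-235 + w\right) \left(-172 + w\right)$ ($I{\left(w \right)} = 2 \left(w - 235\right) \left(w - 172\right) = 2 \left(-235 + w\right) \left(-172 + w\right)$)
$\frac{I{\left(158 \right)}}{44473 - q} = \frac{80840 - 128612 + 2 \cdot 158^{2}}{44473 - -78692} = \frac{80840 - 128612 + 2 \cdot 24964}{44473 + 78692} = \frac{80840 - 128612 + 49928}{123165} = 2156 \cdot \frac{1}{123165} = \frac{308}{17595}$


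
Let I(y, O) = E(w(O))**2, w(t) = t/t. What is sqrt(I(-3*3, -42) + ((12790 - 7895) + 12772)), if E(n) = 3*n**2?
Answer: 6*sqrt(491) ≈ 132.95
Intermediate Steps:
w(t) = 1
I(y, O) = 9 (I(y, O) = (3*1**2)**2 = (3*1)**2 = 3**2 = 9)
sqrt(I(-3*3, -42) + ((12790 - 7895) + 12772)) = sqrt(9 + ((12790 - 7895) + 12772)) = sqrt(9 + (4895 + 12772)) = sqrt(9 + 17667) = sqrt(17676) = 6*sqrt(491)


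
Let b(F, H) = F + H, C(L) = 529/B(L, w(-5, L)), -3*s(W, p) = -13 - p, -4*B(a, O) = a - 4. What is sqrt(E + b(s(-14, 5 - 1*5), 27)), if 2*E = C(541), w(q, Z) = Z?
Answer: 6*sqrt(26134)/179 ≈ 5.4188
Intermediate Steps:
B(a, O) = 1 - a/4 (B(a, O) = -(a - 4)/4 = -(-4 + a)/4 = 1 - a/4)
s(W, p) = 13/3 + p/3 (s(W, p) = -(-13 - p)/3 = 13/3 + p/3)
C(L) = 529/(1 - L/4)
E = -1058/537 (E = (-2116/(-4 + 541))/2 = (-2116/537)/2 = (-2116*1/537)/2 = (1/2)*(-2116/537) = -1058/537 ≈ -1.9702)
sqrt(E + b(s(-14, 5 - 1*5), 27)) = sqrt(-1058/537 + ((13/3 + (5 - 1*5)/3) + 27)) = sqrt(-1058/537 + ((13/3 + (5 - 5)/3) + 27)) = sqrt(-1058/537 + ((13/3 + (1/3)*0) + 27)) = sqrt(-1058/537 + ((13/3 + 0) + 27)) = sqrt(-1058/537 + (13/3 + 27)) = sqrt(-1058/537 + 94/3) = sqrt(5256/179) = 6*sqrt(26134)/179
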